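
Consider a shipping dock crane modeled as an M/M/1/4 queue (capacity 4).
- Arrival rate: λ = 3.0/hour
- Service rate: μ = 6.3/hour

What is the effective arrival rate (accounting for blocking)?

ρ = λ/μ = 3.0/6.3 = 0.47619
P₀ = (1-ρ)/(1-ρ^(K+1)) = (1-0.47619)/(1-0.47619^5) = 0.5238/0.9755 = 0.5370
P_K = P₀×ρ^K = 0.5370 × 0.47619^4 = 0.5370 × 0.05142 = 0.02761
λ_eff = λ(1-P_K) = 3.0 × (1 - 0.02761) = 3.0 × 0.9724 = 2.9172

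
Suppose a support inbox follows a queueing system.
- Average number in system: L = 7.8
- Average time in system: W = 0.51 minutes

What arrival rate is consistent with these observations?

Little's Law: L = λW, so λ = L/W
λ = 7.8/0.51 = 15.2941 emails/minute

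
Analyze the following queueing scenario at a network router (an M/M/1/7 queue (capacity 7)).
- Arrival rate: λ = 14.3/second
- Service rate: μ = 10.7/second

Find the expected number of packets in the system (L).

ρ = λ/μ = 14.3/10.7 = 1.33645
P₀ = (1-ρ)/(1-ρ^(K+1)) = (1-1.33645)/(1-1.33645^8) = -0.3364/-9.1770 = 0.03666
P_K = P₀×ρ^K = 0.03666 × 1.33645^7 = 0.03666 × 7.6150 = 0.2792
L = ρ[1 - (K+1)ρ^K + Kρ^(K+1)] / [(1-ρ)(1-ρ^(K+1))]
L = 1.33645 × (1 - 8×7.614984 + 7×10.17705) / ((1 - 1.33645) × (1 - 10.17705)) = 4.8995 packets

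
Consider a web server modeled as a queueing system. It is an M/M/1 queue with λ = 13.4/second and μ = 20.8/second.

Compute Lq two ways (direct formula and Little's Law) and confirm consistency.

Method 1 (direct): Lq = λ²/(μ(μ-λ)) = 179.56/(20.8 × 7.40) = 1.1666

Method 2 (Little's Law):
W = 1/(μ-λ) = 1/7.40 = 0.13514
Wq = W - 1/μ = 0.13514 - 0.048077 = 0.08706
Lq = λWq = 13.4 × 0.08706 = 1.1666 ✔ (matches Method 1)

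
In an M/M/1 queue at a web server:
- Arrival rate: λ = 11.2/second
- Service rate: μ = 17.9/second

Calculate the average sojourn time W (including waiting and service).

First, compute utilization: ρ = λ/μ = 11.2/17.9 = 0.6257
For M/M/1: W = 1/(μ-λ)
W = 1/(17.9-11.2) = 1/6.70
W = 0.1493 seconds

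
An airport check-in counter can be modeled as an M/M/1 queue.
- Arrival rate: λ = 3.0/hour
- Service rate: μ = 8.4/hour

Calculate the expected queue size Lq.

ρ = λ/μ = 3.0/8.4 = 0.3571
For M/M/1: Lq = λ²/(μ(μ-λ))
Lq = 9.00/(8.4 × 5.40)
Lq = 0.1984 passengers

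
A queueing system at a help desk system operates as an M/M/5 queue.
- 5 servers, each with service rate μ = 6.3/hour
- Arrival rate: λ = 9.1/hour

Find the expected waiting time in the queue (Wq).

Traffic intensity: ρ = λ/(cμ) = 9.1/(5×6.3) = 0.2889
Since ρ = 0.2889 < 1, system is stable.
Offered load a = λ/μ = cρ = 9.1/6.3 = 1.4444
P₀ = [ Σₙ₌₀^4 aⁿ/n! + a^5/(5!(1-ρ)) ]⁻¹
Σ = a^0/0! + a^1/1! + a^2/2! + a^3/3! + a^4/4! = 1.0000 + 1.4444 + 1.0432 + 0.5023 + 0.1814 = 4.1713
a^5/(5!(1-ρ)) = 6.2879/(120 × 0.7111) = 0.07369
P₀ = 1/(4.1713 + 0.07369) = 0.2356
Lq = P₀·a^5·ρ / (5!(1-ρ)²) = 0.23557 × 6.2879 × 0.28889 / (120 × 0.50568) = 0.007052
Wq = Lq/λ = 0.007052/9.1 = 0.0007749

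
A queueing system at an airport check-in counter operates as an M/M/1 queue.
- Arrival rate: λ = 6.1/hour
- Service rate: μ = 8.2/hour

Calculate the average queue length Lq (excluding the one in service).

ρ = λ/μ = 6.1/8.2 = 0.7439
For M/M/1: Lq = λ²/(μ(μ-λ))
Lq = 37.21/(8.2 × 2.10)
Lq = 2.1609 passengers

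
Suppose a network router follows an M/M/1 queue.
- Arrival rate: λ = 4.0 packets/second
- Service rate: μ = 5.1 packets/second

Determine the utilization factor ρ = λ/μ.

Server utilization: ρ = λ/μ
ρ = 4.0/5.1 = 0.7843
The server is busy 78.43% of the time.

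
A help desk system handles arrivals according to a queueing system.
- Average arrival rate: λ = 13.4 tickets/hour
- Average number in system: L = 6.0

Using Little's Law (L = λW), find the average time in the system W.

Little's Law: L = λW, so W = L/λ
W = 6.0/13.4 = 0.4478 hours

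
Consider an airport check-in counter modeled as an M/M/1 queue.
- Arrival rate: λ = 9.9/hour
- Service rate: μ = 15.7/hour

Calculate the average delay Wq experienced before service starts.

First, compute utilization: ρ = λ/μ = 9.9/15.7 = 0.6306
For M/M/1: Wq = λ/(μ(μ-λ))
Wq = 9.9/(15.7 × (15.7-9.9))
Wq = 9.9/(15.7 × 5.80)
Wq = 0.1087 hours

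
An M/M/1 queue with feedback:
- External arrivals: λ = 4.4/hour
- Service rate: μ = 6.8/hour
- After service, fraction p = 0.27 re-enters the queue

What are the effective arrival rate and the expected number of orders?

Effective arrival rate: λ_eff = λ/(1-p) = 4.4/(1-0.27) = 4.4/0.73 = 6.0274
ρ = λ_eff/μ = 6.0274/6.8 = 0.886382
L = ρ/(1-ρ) = 0.886382/(1-0.886382) = 7.8014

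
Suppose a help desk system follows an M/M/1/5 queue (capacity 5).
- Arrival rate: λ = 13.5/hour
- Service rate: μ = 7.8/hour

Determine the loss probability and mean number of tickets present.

ρ = λ/μ = 13.5/7.8 = 1.73077
P₀ = (1-ρ)/(1-ρ^(K+1)) = (1-1.73077)/(1-1.73077^6) = -0.7308/-25.8804 = 0.02824
P_K = P₀×ρ^K = 0.028236 × 1.73077^5 = 0.028236 × 15.5309 = 0.4385
Blocking probability P_5 = 0.4385 (43.85%)
L = ρ[1 - (K+1)ρ^K + Kρ^(K+1)] / [(1-ρ)(1-ρ^(K+1))]
L = 1.73077 × (1 - 6×15.5309 + 5×26.8804) / ((1 - 1.73077) × (1 - 26.8804)) = 3.8634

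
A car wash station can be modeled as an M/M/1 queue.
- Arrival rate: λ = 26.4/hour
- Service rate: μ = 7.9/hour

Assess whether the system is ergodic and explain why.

Stability requires ρ = λ/(cμ) < 1
ρ = 26.4/(1 × 7.9) = 26.4/7.90 = 3.3418
Since 3.3418 ≥ 1, the system is UNSTABLE.
Queue grows without bound. Need μ > λ = 26.4.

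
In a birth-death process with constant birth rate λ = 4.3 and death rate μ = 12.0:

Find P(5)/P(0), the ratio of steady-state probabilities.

For constant rates: P(n)/P(0) = (λ/μ)^n
P(5)/P(0) = (4.3/12.0)^5 = 0.35833^5 = 0.005908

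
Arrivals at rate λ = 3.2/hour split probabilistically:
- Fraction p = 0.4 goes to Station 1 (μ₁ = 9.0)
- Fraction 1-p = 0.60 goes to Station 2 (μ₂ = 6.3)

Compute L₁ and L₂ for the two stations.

Effective rates: λ₁ = 3.2×0.4 = 1.28, λ₂ = 3.2×0.60 = 1.92
Station 1: ρ₁ = 1.28/9.0 = 0.1422, L₁ = ρ₁/(1-ρ₁) = 0.1422/(1-0.1422) = 0.1658
Station 2: ρ₂ = 1.92/6.3 = 0.3048, L₂ = ρ₂/(1-ρ₂) = 0.3048/(1-0.3048) = 0.4384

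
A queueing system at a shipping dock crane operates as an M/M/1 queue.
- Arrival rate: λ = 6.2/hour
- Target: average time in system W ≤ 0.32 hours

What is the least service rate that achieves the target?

For M/M/1: W = 1/(μ-λ)
Need W ≤ 0.32, so 1/(μ-λ) ≤ 0.32
μ - λ ≥ 1/0.32 = 3.1250
μ ≥ 6.2 + 3.1250 = 9.3250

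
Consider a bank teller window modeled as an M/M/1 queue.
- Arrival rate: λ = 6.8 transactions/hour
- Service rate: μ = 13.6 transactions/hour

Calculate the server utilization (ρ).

Server utilization: ρ = λ/μ
ρ = 6.8/13.6 = 0.5000
The server is busy 50.00% of the time.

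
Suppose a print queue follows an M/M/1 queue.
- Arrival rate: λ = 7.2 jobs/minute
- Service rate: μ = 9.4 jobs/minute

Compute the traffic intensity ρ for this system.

Server utilization: ρ = λ/μ
ρ = 7.2/9.4 = 0.7660
The server is busy 76.60% of the time.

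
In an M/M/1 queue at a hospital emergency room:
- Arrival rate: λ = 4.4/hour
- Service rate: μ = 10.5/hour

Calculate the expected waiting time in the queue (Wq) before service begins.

First, compute utilization: ρ = λ/μ = 4.4/10.5 = 0.4190
For M/M/1: Wq = λ/(μ(μ-λ))
Wq = 4.4/(10.5 × (10.5-4.4))
Wq = 4.4/(10.5 × 6.10)
Wq = 0.06870 hours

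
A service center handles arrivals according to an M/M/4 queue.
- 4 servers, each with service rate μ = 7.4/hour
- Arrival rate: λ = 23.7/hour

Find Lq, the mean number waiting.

Traffic intensity: ρ = λ/(cμ) = 23.7/(4×7.4) = 0.8007
Since ρ = 0.8007 < 1, system is stable.
Offered load a = λ/μ = cρ = 23.7/7.4 = 3.2027
P₀ = [ Σₙ₌₀^3 aⁿ/n! + a^4/(4!(1-ρ)) ]⁻¹
Σ = a^0/0! + a^1/1! + a^2/2! + a^3/3! = 1.00000 + 3.20270 + 5.12865 + 5.47518 = 14.8065
a^4/(4!(1-ρ)) = 105.2123/(24 × 0.1993243) = 21.9935
P₀ = 1/(14.8065 + 21.9935) = 0.02717
Lq = P₀·a^4·ρ / (4!(1-ρ)²) = 0.0271739 × 105.2123 × 0.800676 / (24 × 0.0397302) = 2.4007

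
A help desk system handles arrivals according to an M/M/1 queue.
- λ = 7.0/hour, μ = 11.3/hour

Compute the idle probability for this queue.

ρ = λ/μ = 7.0/11.3 = 0.6195
P(0) = 1 - ρ = 1 - 0.6195 = 0.3805
The server is idle 38.05% of the time.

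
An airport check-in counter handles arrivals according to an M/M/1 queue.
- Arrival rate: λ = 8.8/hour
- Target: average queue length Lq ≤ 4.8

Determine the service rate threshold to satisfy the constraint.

For M/M/1: Lq = λ²/(μ(μ-λ))
Need Lq ≤ 4.8, i.e. μ(μ-λ) ≥ λ²/4.8
μ² - 8.8μ - 77.44/4.8 ≥ 0  →  μ² - 8.8μ - 16.13333 ≥ 0
Quadratic formula (positive root): μ = [λ + √(λ² + 4×16.13333)]/2
Discriminant: 77.44 + 4×16.13333 = 141.9733, √141.9733 = 11.9153
μ ≥ (8.8 + 11.9153)/2 = 10.3576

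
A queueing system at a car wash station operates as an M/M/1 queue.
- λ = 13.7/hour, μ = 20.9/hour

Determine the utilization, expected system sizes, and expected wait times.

Step 1: ρ = λ/μ = 13.7/20.9 = 0.6555
Step 2: L = λ/(μ-λ) = 13.7/7.20 = 1.9028
Step 3: Lq = λ²/(μ(μ-λ)) = 187.69/(20.9×7.20) = 1.2473
Step 4: W = 1/(μ-λ) = 1/7.20 = 0.13889
Step 5: Wq = λ/(μ(μ-λ)) = 13.7/(20.9×7.20) = 0.09104
Step 6: P(0) = 1-ρ = 0.3445
Verify: L = λW = 13.7×0.13889 = 1.9028 ✔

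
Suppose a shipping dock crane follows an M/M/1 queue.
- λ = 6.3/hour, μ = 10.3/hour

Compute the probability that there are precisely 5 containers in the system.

ρ = λ/μ = 6.3/10.3 = 0.61165
P(n) = (1-ρ)ρⁿ
P(5) = (1-0.61165) × 0.61165^5
P(5) = 0.38835 × 0.085608
P(5) = 0.03325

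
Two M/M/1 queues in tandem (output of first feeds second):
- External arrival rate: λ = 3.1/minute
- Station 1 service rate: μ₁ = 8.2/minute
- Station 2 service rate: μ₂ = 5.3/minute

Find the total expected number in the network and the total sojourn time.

By Jackson's theorem, each station behaves as independent M/M/1.
Station 1: ρ₁ = 3.1/8.2 = 0.3780, L₁ = ρ₁/(1-ρ₁) = λ/(μ₁-λ) = 3.1/5.10 = 0.6078
Station 2: ρ₂ = 3.1/5.3 = 0.5849, L₂ = ρ₂/(1-ρ₂) = λ/(μ₂-λ) = 3.1/2.20 = 1.4091
Total: L = L₁ + L₂ = 0.6078 + 1.4091 = 2.0169
W = L/λ = 2.0169/3.1 = 0.6506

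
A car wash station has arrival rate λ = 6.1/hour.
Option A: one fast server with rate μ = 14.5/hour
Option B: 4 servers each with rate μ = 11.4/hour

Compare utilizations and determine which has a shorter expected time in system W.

Option A: single server μ = 14.5 (M/M/1)
  ρ_A = 6.1/14.5 = 0.4207
  W_A = 1/(μ-λ) = 1/(14.5-6.1) = 1/8.40 = 0.1190

Option B: 4 servers μ = 11.4 (M/M/4)
  ρ_B = λ/(cμ) = 6.1/(4×11.4) = 0.1338
  Offered load a = λ/μ = cρ = 6.1/11.4 = 0.5351
  P₀ = [ Σₙ₌₀^3 aⁿ/n! + a^4/(4!(1-ρ)) ]⁻¹
  Σ = a^0/0! + a^1/1! + a^2/2! + a^3/3! = 1.0000 + 0.5351 + 0.1432 + 0.02553 = 1.7038
  a^4/(4!(1-ρ)) = 0.08198/(24 × 0.8662) = 0.003943
  P₀ = 1/(1.7038 + 0.003943) = 0.5856
  Lq = P₀·a^4·ρ / (4!(1-ρ)²) = 0.58557 × 0.081978 × 0.13377 / (24 × 0.75035) = 0.0003566
  Wq_B = Lq/λ = 0.0003566/6.1 = 0.00005846
  W_B = Wq_B + 1/μ = 0.00005846 + 0.08772 = 0.08778

Since W_B = 0.08778 < W_A = 0.1190, Option B (multiple servers) has the shorter time in system.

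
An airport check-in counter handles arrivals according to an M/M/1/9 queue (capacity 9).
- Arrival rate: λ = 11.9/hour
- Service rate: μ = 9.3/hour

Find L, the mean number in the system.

ρ = λ/μ = 11.9/9.3 = 1.27957
P₀ = (1-ρ)/(1-ρ^(K+1)) = (1-1.27957)/(1-1.27957^10) = -0.2796/-10.7663 = 0.02597
P_K = P₀×ρ^K = 0.02597 × 1.27957^9 = 0.02597 × 9.1955 = 0.2388
L = ρ[1 - (K+1)ρ^K + Kρ^(K+1)] / [(1-ρ)(1-ρ^(K+1))]
L = 1.27957 × (1 - 10×9.1955 + 9×11.7663) / ((1 - 1.27957) × (1 - 11.7663)) = 6.3519 passengers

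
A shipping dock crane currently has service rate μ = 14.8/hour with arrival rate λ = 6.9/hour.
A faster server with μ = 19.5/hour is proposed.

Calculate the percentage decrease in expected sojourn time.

System 1: ρ₁ = 6.9/14.8 = 0.4662, W₁ = 1/(14.8-6.9) = 0.12658
System 2: ρ₂ = 6.9/19.5 = 0.3538, W₂ = 1/(19.5-6.9) = 0.079365
Improvement: (W₁-W₂)/W₁ = (0.12658-0.079365)/0.12658 = 37.30%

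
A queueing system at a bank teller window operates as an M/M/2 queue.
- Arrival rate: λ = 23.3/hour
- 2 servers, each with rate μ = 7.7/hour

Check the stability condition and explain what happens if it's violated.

Stability requires ρ = λ/(cμ) < 1
ρ = 23.3/(2 × 7.7) = 23.3/15.40 = 1.5130
Since 1.5130 ≥ 1, the system is UNSTABLE.
Need c > λ/μ = 23.3/7.7 = 3.03.
Minimum servers needed: c = 4.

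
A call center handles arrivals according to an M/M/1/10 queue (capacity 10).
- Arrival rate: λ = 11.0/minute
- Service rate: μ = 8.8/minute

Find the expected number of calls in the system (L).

ρ = λ/μ = 11.0/8.8 = 1.2500
P₀ = (1-ρ)/(1-ρ^(K+1)) = (1-1.2500)/(1-1.2500^11) = -0.2500/-10.6415 = 0.02349
P_K = P₀×ρ^K = 0.02349 × 1.2500^10 = 0.02349 × 9.3132 = 0.2188
L = ρ[1 - (K+1)ρ^K + Kρ^(K+1)] / [(1-ρ)(1-ρ^(K+1))]
L = 1.2500 × (1 - 11×9.3132 + 10×11.6415) / ((1 - 1.2500) × (1 - 11.6415)) = 7.0337 calls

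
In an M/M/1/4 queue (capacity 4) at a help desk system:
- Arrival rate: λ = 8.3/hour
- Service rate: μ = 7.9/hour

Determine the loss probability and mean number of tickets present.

ρ = λ/μ = 8.3/7.9 = 1.05063
P₀ = (1-ρ)/(1-ρ^(K+1)) = (1-1.05063)/(1-1.05063^5) = -0.050630/-0.28012 = 0.1807
P_K = P₀×ρ^K = 0.1807 × 1.05063^4 = 0.1807 × 1.2184 = 0.2202
Blocking probability P_4 = 0.2202 (22.02%)
L = ρ[1 - (K+1)ρ^K + Kρ^(K+1)] / [(1-ρ)(1-ρ^(K+1))]
L = 1.05063 × (1 - 5×1.21843 + 4×1.28012) / ((1 - 1.05063) × (1 - 1.28012)) = 2.0987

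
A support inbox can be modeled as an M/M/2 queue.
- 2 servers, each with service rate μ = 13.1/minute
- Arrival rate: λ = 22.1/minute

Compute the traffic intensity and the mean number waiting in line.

Traffic intensity: ρ = λ/(cμ) = 22.1/(2×13.1) = 0.8435
Since ρ = 0.8435 < 1, system is stable.
Offered load a = λ/μ = cρ = 22.1/13.1 = 1.6870
P₀ = [ Σₙ₌₀^1 aⁿ/n! + a^2/(2!(1-ρ)) ]⁻¹
Σ = a^0/0! + a^1/1! = 1.0000 + 1.6870 = 2.6870
a^2/(2!(1-ρ)) = 2.84605/(2 × 0.156489) = 9.0935
P₀ = 1/(2.6870 + 9.0935) = 0.08489
Lq = P₀·a^2·ρ / (2!(1-ρ)²) = 0.0848861 × 2.84605 × 0.843511 / (2 × 0.0244887) = 4.1608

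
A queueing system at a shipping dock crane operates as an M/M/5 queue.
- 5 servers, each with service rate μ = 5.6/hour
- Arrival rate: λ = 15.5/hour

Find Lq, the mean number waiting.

Traffic intensity: ρ = λ/(cμ) = 15.5/(5×5.6) = 0.5536
Since ρ = 0.5536 < 1, system is stable.
Offered load a = λ/μ = cρ = 15.5/5.6 = 2.7679
P₀ = [ Σₙ₌₀^4 aⁿ/n! + a^5/(5!(1-ρ)) ]⁻¹
Σ = a^0/0! + a^1/1! + a^2/2! + a^3/3! + a^4/4! = 1.0000 + 2.7679 + 3.8305 + 3.5341 + 2.4455 = 13.5780
a^5/(5!(1-ρ)) = 162.4495/(120 × 0.44643) = 3.0324
P₀ = 1/(13.5780 + 3.0324) = 0.06020
Lq = P₀·a^5·ρ / (5!(1-ρ)²) = 0.06020 × 162.4495 × 0.5536 / (120 × 0.1993) = 0.2264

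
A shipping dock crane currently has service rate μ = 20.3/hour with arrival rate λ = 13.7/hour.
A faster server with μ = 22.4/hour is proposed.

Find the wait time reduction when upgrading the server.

System 1: ρ₁ = 13.7/20.3 = 0.6749, W₁ = 1/(20.3-13.7) = 0.15152
System 2: ρ₂ = 13.7/22.4 = 0.6116, W₂ = 1/(22.4-13.7) = 0.11494
Improvement: (W₁-W₂)/W₁ = (0.15152-0.11494)/0.15152 = 24.14%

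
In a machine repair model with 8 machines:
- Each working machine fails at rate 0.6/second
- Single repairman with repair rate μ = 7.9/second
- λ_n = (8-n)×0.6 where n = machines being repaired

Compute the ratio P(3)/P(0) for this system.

P(3)/P(0) = ∏_{i=0}^{3-1} λ_i/μ_{i+1}
= (8-0)×0.6/7.9 × (8-1)×0.6/7.9 × (8-2)×0.6/7.9
= 0.1472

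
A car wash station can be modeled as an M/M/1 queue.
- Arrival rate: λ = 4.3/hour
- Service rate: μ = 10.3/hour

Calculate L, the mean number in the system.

ρ = λ/μ = 4.3/10.3 = 0.4175
For M/M/1: L = λ/(μ-λ)
L = 4.3/(10.3-4.3) = 4.3/6.00
L = 0.7167 cars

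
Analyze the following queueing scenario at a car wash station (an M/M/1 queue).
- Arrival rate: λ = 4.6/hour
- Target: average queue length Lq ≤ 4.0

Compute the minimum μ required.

For M/M/1: Lq = λ²/(μ(μ-λ))
Need Lq ≤ 4.0, i.e. μ(μ-λ) ≥ λ²/4.0
μ² - 4.6μ - 21.16/4.0 ≥ 0  →  μ² - 4.6μ - 5.2900 ≥ 0
Quadratic formula (positive root): μ = [λ + √(λ² + 4×5.2900)]/2
Discriminant: 21.16 + 4×5.2900 = 42.3200, √42.3200 = 6.5054
μ ≥ (4.6 + 6.5054)/2 = 5.5527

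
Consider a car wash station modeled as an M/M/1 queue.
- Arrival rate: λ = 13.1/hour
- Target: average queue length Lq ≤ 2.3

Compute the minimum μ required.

For M/M/1: Lq = λ²/(μ(μ-λ))
Need Lq ≤ 2.3, i.e. μ(μ-λ) ≥ λ²/2.3
μ² - 13.1μ - 171.61/2.3 ≥ 0  →  μ² - 13.1μ - 74.61304 ≥ 0
Quadratic formula (positive root): μ = [λ + √(λ² + 4×74.61304)]/2
Discriminant: 171.61 + 4×74.61304 = 470.0622, √470.0622 = 21.6809
μ ≥ (13.1 + 21.6809)/2 = 17.3905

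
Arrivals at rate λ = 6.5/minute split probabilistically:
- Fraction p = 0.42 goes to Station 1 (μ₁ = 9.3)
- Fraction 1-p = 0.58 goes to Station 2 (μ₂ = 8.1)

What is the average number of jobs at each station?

Effective rates: λ₁ = 6.5×0.42 = 2.73, λ₂ = 6.5×0.58 = 3.77
Station 1: ρ₁ = 2.73/9.3 = 0.29355, L₁ = ρ₁/(1-ρ₁) = 0.29355/(1-0.29355) = 0.4155
Station 2: ρ₂ = 3.77/8.1 = 0.46543, L₂ = ρ₂/(1-ρ₂) = 0.46543/(1-0.46543) = 0.8707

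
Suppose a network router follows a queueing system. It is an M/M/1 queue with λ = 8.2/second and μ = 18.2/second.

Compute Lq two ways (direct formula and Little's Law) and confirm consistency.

Method 1 (direct): Lq = λ²/(μ(μ-λ)) = 67.24/(18.2 × 10.00) = 0.3695

Method 2 (Little's Law):
W = 1/(μ-λ) = 1/10.00 = 0.10000
Wq = W - 1/μ = 0.10000 - 0.054945 = 0.045055
Lq = λWq = 8.2 × 0.045055 = 0.3695 ✔ (matches Method 1)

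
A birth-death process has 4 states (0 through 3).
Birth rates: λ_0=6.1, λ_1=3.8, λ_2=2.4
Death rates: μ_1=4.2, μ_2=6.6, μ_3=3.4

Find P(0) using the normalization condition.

Ratios P(n)/P(0) = (λ₀···λₙ₋₁)/(μ₁···μₙ):
P(1)/P(0) = (6.1)/(4.2) = 1.4524
P(2)/P(0) = (6.1×3.8)/(4.2×6.6) = 0.8362
P(3)/P(0) = (6.1×3.8×2.4)/(4.2×6.6×3.4) = 0.5903

Normalization: ∑ P(n) = 1
P(0) × (1.0000 + 1.4524 + 0.8362 + 0.5903) = 1
P(0) × 3.8789 = 1
P(0) = 1/3.8789 = 0.2578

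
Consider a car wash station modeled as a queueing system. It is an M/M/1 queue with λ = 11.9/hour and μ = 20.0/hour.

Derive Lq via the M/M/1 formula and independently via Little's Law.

Method 1 (direct): Lq = λ²/(μ(μ-λ)) = 141.61/(20.0 × 8.10) = 0.8741

Method 2 (Little's Law):
W = 1/(μ-λ) = 1/8.10 = 0.123457
Wq = W - 1/μ = 0.123457 - 0.0500000 = 0.073457
Lq = λWq = 11.9 × 0.073457 = 0.8741 ✔ (matches Method 1)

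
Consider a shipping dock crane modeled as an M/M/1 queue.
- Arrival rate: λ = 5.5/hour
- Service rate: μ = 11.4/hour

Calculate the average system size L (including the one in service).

ρ = λ/μ = 5.5/11.4 = 0.4825
For M/M/1: L = λ/(μ-λ)
L = 5.5/(11.4-5.5) = 5.5/5.90
L = 0.9322 containers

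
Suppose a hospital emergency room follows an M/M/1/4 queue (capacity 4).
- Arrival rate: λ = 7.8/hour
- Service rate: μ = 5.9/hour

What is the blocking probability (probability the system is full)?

ρ = λ/μ = 7.8/5.9 = 1.32203
P₀ = (1-ρ)/(1-ρ^(K+1)) = (1-1.32203)/(1-1.32203^5) = -0.3220/-3.0384 = 0.1060
P_K = P₀×ρ^K = 0.1060 × 1.32203^4 = 0.1060 × 3.0547 = 0.3238
Blocking probability = 32.38%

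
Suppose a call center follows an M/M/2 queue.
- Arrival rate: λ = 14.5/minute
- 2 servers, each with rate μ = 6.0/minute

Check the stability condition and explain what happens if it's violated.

Stability requires ρ = λ/(cμ) < 1
ρ = 14.5/(2 × 6.0) = 14.5/12.00 = 1.2083
Since 1.2083 ≥ 1, the system is UNSTABLE.
Need c > λ/μ = 14.5/6.0 = 2.42.
Minimum servers needed: c = 3.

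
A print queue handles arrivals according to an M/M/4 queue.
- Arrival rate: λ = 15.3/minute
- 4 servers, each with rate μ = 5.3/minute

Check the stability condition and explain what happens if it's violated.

Stability requires ρ = λ/(cμ) < 1
ρ = 15.3/(4 × 5.3) = 15.3/21.20 = 0.7217
Since 0.7217 < 1, the system is STABLE.
The servers are busy 72.17% of the time.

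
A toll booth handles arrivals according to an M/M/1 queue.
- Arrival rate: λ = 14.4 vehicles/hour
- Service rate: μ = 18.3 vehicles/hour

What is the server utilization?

Server utilization: ρ = λ/μ
ρ = 14.4/18.3 = 0.7869
The server is busy 78.69% of the time.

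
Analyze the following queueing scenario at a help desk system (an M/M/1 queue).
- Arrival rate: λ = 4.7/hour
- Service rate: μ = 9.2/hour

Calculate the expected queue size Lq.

ρ = λ/μ = 4.7/9.2 = 0.5109
For M/M/1: Lq = λ²/(μ(μ-λ))
Lq = 22.09/(9.2 × 4.50)
Lq = 0.5336 tickets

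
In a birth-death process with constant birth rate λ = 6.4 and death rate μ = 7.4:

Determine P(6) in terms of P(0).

For constant rates: P(n)/P(0) = (λ/μ)^n
P(6)/P(0) = (6.4/7.4)^6 = 0.86486^6 = 0.4185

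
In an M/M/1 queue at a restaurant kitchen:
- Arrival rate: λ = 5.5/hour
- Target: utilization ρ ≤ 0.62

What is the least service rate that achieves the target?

ρ = λ/μ, so μ = λ/ρ
μ ≥ 5.5/0.62 = 8.8710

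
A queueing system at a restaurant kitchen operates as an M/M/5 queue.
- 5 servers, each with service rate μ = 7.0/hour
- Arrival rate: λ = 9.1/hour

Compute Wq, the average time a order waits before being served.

Traffic intensity: ρ = λ/(cμ) = 9.1/(5×7.0) = 0.2600
Since ρ = 0.2600 < 1, system is stable.
Offered load a = λ/μ = cρ = 9.1/7.0 = 1.3000
P₀ = [ Σₙ₌₀^4 aⁿ/n! + a^5/(5!(1-ρ)) ]⁻¹
Σ = a^0/0! + a^1/1! + a^2/2! + a^3/3! + a^4/4! = 1.0000 + 1.3000 + 0.8450 + 0.3662 + 0.1190 = 3.6302
a^5/(5!(1-ρ)) = 3.7129/(120 × 0.7400) = 0.04181
P₀ = 1/(3.6302 + 0.04181) = 0.2723
Lq = P₀·a^5·ρ / (5!(1-ρ)²) = 0.27233 × 3.7129 × 0.26000 / (120 × 0.54760) = 0.004001
Wq = Lq/λ = 0.0040008/9.1 = 0.0004396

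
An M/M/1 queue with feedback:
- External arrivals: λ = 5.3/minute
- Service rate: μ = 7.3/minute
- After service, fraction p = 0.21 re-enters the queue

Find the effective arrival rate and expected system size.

Effective arrival rate: λ_eff = λ/(1-p) = 5.3/(1-0.21) = 5.3/0.79 = 6.70886
ρ = λ_eff/μ = 6.70886/7.3 = 0.919022
L = ρ/(1-ρ) = 0.919022/(1-0.919022) = 11.3490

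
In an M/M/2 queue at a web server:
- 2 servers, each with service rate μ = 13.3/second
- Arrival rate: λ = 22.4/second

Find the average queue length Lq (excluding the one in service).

Traffic intensity: ρ = λ/(cμ) = 22.4/(2×13.3) = 0.8421
Since ρ = 0.8421 < 1, system is stable.
Offered load a = λ/μ = cρ = 22.4/13.3 = 1.6842
P₀ = [ Σₙ₌₀^1 aⁿ/n! + a^2/(2!(1-ρ)) ]⁻¹
Σ = a^0/0! + a^1/1! = 1.0000 + 1.6842 = 2.6842
a^2/(2!(1-ρ)) = 2.83657/(2 × 0.157895) = 8.9825
P₀ = 1/(2.6842 + 8.9825) = 0.08571
Lq = P₀·a^2·ρ / (2!(1-ρ)²) = 0.085714 × 2.8366 × 0.84211 / (2 × 0.024931) = 4.1063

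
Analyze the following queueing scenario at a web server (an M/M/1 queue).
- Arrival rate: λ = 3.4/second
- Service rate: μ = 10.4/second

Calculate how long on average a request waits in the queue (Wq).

First, compute utilization: ρ = λ/μ = 3.4/10.4 = 0.3269
For M/M/1: Wq = λ/(μ(μ-λ))
Wq = 3.4/(10.4 × (10.4-3.4))
Wq = 3.4/(10.4 × 7.00)
Wq = 0.04670 seconds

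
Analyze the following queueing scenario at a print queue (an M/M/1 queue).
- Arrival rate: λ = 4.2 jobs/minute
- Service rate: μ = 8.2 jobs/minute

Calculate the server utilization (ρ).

Server utilization: ρ = λ/μ
ρ = 4.2/8.2 = 0.5122
The server is busy 51.22% of the time.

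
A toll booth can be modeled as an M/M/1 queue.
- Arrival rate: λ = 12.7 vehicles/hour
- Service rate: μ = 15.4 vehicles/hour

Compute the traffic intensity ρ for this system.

Server utilization: ρ = λ/μ
ρ = 12.7/15.4 = 0.8247
The server is busy 82.47% of the time.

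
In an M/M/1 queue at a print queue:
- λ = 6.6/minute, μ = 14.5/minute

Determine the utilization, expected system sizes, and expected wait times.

Step 1: ρ = λ/μ = 6.6/14.5 = 0.4552
Step 2: L = λ/(μ-λ) = 6.6/7.90 = 0.8354
Step 3: Lq = λ²/(μ(μ-λ)) = 43.56/(14.5×7.90) = 0.3803
Step 4: W = 1/(μ-λ) = 1/7.90 = 0.12658
Step 5: Wq = λ/(μ(μ-λ)) = 6.6/(14.5×7.90) = 0.05762
Step 6: P(0) = 1-ρ = 0.5448
Verify: L = λW = 6.6×0.12658 = 0.8354 ✔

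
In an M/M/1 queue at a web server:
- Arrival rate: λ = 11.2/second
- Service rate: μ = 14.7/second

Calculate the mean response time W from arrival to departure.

First, compute utilization: ρ = λ/μ = 11.2/14.7 = 0.7619
For M/M/1: W = 1/(μ-λ)
W = 1/(14.7-11.2) = 1/3.50
W = 0.2857 seconds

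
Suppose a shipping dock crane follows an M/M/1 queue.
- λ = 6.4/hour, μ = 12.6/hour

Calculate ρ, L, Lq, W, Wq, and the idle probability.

Step 1: ρ = λ/μ = 6.4/12.6 = 0.5079
Step 2: L = λ/(μ-λ) = 6.4/6.20 = 1.0323
Step 3: Lq = λ²/(μ(μ-λ)) = 40.96/(12.6×6.20) = 0.5243
Step 4: W = 1/(μ-λ) = 1/6.20 = 0.1613
Step 5: Wq = λ/(μ(μ-λ)) = 6.4/(12.6×6.20) = 0.08193
Step 6: P(0) = 1-ρ = 0.4921
Verify: L = λW = 6.4×0.1613 = 1.0323 ✔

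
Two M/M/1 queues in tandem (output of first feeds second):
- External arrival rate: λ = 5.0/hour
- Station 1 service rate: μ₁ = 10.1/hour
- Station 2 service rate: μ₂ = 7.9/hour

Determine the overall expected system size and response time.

By Jackson's theorem, each station behaves as independent M/M/1.
Station 1: ρ₁ = 5.0/10.1 = 0.4950, L₁ = ρ₁/(1-ρ₁) = λ/(μ₁-λ) = 5.0/5.10 = 0.9804
Station 2: ρ₂ = 5.0/7.9 = 0.6329, L₂ = ρ₂/(1-ρ₂) = λ/(μ₂-λ) = 5.0/2.90 = 1.7241
Total: L = L₁ + L₂ = 0.9804 + 1.7241 = 2.7045
W = L/λ = 2.7045/5.0 = 0.5409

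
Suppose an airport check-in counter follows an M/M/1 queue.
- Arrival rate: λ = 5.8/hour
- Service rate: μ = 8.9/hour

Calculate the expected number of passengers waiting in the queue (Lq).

ρ = λ/μ = 5.8/8.9 = 0.6517
For M/M/1: Lq = λ²/(μ(μ-λ))
Lq = 33.64/(8.9 × 3.10)
Lq = 1.2193 passengers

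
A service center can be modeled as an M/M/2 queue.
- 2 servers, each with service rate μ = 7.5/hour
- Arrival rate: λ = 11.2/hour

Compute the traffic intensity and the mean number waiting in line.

Traffic intensity: ρ = λ/(cμ) = 11.2/(2×7.5) = 0.7467
Since ρ = 0.7467 < 1, system is stable.
Offered load a = λ/μ = cρ = 11.2/7.5 = 1.4933
P₀ = [ Σₙ₌₀^1 aⁿ/n! + a^2/(2!(1-ρ)) ]⁻¹
Σ = a^0/0! + a^1/1! = 1.0000 + 1.4933 = 2.4933
a^2/(2!(1-ρ)) = 2.2300/(2 × 0.25333) = 4.4014
P₀ = 1/(2.4933 + 4.4014) = 0.1450
Lq = P₀·a^2·ρ / (2!(1-ρ)²) = 0.14504 × 2.2300 × 0.74667 / (2 × 0.064178) = 1.8815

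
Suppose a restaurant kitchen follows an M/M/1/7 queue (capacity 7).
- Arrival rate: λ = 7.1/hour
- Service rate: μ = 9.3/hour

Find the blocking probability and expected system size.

ρ = λ/μ = 7.1/9.3 = 0.76344
P₀ = (1-ρ)/(1-ρ^(K+1)) = (1-0.76344)/(1-0.76344^8) = 0.23656/0.88460 = 0.2674
P_K = P₀×ρ^K = 0.26742 × 0.76344^7 = 0.26742 × 0.15116 = 0.04042
Blocking probability P_7 = 0.04042 (4.04%)
L = ρ[1 - (K+1)ρ^K + Kρ^(K+1)] / [(1-ρ)(1-ρ^(K+1))]
L = 0.76344 × (1 - 8×0.15116 + 7×0.11540) / ((1 - 0.76344) × (1 - 0.11540)) = 2.1836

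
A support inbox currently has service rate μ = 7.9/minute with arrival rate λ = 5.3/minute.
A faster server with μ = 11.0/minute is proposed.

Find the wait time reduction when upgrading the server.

System 1: ρ₁ = 5.3/7.9 = 0.6709, W₁ = 1/(7.9-5.3) = 0.3846
System 2: ρ₂ = 5.3/11.0 = 0.4818, W₂ = 1/(11.0-5.3) = 0.1754
Improvement: (W₁-W₂)/W₁ = (0.3846-0.1754)/0.3846 = 54.39%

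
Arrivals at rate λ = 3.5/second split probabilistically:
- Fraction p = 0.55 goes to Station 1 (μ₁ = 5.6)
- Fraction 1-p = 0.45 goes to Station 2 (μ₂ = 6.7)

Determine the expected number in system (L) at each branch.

Effective rates: λ₁ = 3.5×0.55 = 1.925, λ₂ = 3.5×0.45 = 1.575
Station 1: ρ₁ = 1.925/5.6 = 0.34375, L₁ = ρ₁/(1-ρ₁) = 0.34375/(1-0.34375) = 0.5238
Station 2: ρ₂ = 1.575/6.7 = 0.23507, L₂ = ρ₂/(1-ρ₂) = 0.23507/(1-0.23507) = 0.3073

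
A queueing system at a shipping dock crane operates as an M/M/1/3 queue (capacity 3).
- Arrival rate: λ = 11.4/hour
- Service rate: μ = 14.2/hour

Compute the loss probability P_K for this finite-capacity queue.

ρ = λ/μ = 11.4/14.2 = 0.8028
P₀ = (1-ρ)/(1-ρ^(K+1)) = (1-0.8028)/(1-0.8028^4) = 0.1972/0.5846 = 0.3373
P_K = P₀×ρ^K = 0.3373 × 0.8028^3 = 0.3373 × 0.5174 = 0.1745
Blocking probability = 17.45%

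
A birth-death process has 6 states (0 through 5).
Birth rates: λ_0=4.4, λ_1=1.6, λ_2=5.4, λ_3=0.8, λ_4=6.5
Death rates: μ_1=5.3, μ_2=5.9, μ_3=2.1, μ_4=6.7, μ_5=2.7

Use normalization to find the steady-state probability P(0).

Ratios P(n)/P(0) = (λ₀···λₙ₋₁)/(μ₁···μₙ):
P(1)/P(0) = (4.4)/(5.3) = 0.83019
P(2)/P(0) = (4.4×1.6)/(5.3×5.9) = 0.22514
P(3)/P(0) = (4.4×1.6×5.4)/(5.3×5.9×2.1) = 0.57892
P(4)/P(0) = (4.4×1.6×5.4×0.8)/(5.3×5.9×2.1×6.7) = 0.069125
P(5)/P(0) = (4.4×1.6×5.4×0.8×6.5)/(5.3×5.9×2.1×6.7×2.7) = 0.16641

Normalization: ∑ P(n) = 1
P(0) × (1.0000 + 0.83019 + 0.22514 + 0.57892 + 0.069125 + 0.16641) = 1
P(0) × 2.8698 = 1
P(0) = 1/2.8698 = 0.3485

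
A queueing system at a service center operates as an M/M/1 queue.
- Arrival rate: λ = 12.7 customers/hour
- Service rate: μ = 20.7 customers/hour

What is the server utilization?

Server utilization: ρ = λ/μ
ρ = 12.7/20.7 = 0.6135
The server is busy 61.35% of the time.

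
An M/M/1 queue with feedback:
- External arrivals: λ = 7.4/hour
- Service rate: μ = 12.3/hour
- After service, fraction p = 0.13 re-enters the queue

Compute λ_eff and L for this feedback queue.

Effective arrival rate: λ_eff = λ/(1-p) = 7.4/(1-0.13) = 7.4/0.87 = 8.5057
ρ = λ_eff/μ = 8.5057/12.3 = 0.69152
L = ρ/(1-ρ) = 0.69152/(1-0.69152) = 2.2417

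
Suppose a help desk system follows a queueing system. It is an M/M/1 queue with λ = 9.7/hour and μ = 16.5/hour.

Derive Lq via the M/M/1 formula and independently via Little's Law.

Method 1 (direct): Lq = λ²/(μ(μ-λ)) = 94.09/(16.5 × 6.80) = 0.8386

Method 2 (Little's Law):
W = 1/(μ-λ) = 1/6.80 = 0.14706
Wq = W - 1/μ = 0.14706 - 0.060606 = 0.08645
Lq = λWq = 9.7 × 0.08645 = 0.8386 ✔ (matches Method 1)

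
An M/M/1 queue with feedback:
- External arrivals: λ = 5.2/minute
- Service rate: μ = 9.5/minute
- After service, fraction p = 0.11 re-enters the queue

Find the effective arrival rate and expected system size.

Effective arrival rate: λ_eff = λ/(1-p) = 5.2/(1-0.11) = 5.2/0.89 = 5.8427
ρ = λ_eff/μ = 5.8427/9.5 = 0.61502
L = ρ/(1-ρ) = 0.61502/(1-0.61502) = 1.5975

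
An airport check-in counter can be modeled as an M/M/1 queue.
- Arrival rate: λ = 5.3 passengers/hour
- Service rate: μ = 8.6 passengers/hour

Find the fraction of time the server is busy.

Server utilization: ρ = λ/μ
ρ = 5.3/8.6 = 0.6163
The server is busy 61.63% of the time.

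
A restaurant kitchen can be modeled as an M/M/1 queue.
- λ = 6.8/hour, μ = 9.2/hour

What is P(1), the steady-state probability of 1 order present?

ρ = λ/μ = 6.8/9.2 = 0.7391
P(n) = (1-ρ)ρⁿ
P(1) = (1-0.7391) × 0.7391^1
P(1) = 0.2609 × 0.7391
P(1) = 0.1928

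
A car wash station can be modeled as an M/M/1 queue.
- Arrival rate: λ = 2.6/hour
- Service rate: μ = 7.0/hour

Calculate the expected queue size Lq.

ρ = λ/μ = 2.6/7.0 = 0.3714
For M/M/1: Lq = λ²/(μ(μ-λ))
Lq = 6.76/(7.0 × 4.40)
Lq = 0.2195 cars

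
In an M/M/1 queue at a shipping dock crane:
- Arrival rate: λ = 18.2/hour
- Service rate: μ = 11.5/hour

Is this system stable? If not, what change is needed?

Stability requires ρ = λ/(cμ) < 1
ρ = 18.2/(1 × 11.5) = 18.2/11.50 = 1.5826
Since 1.5826 ≥ 1, the system is UNSTABLE.
Queue grows without bound. Need μ > λ = 18.2.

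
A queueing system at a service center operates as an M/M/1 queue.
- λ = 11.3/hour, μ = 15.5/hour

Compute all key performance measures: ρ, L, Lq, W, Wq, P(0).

Step 1: ρ = λ/μ = 11.3/15.5 = 0.7290
Step 2: L = λ/(μ-λ) = 11.3/4.20 = 2.6905
Step 3: Lq = λ²/(μ(μ-λ)) = 127.69/(15.5×4.20) = 1.9614
Step 4: W = 1/(μ-λ) = 1/4.20 = 0.2381
Step 5: Wq = λ/(μ(μ-λ)) = 11.3/(15.5×4.20) = 0.1736
Step 6: P(0) = 1-ρ = 0.2710
Verify: L = λW = 11.3×0.2381 = 2.6905 ✔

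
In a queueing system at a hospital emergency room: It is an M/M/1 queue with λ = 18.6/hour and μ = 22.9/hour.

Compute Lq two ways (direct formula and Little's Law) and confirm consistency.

Method 1 (direct): Lq = λ²/(μ(μ-λ)) = 345.96/(22.9 × 4.30) = 3.5134

Method 2 (Little's Law):
W = 1/(μ-λ) = 1/4.30 = 0.23256
Wq = W - 1/μ = 0.23256 - 0.043668 = 0.18889
Lq = λWq = 18.6 × 0.18889 = 3.5134 ✔ (matches Method 1)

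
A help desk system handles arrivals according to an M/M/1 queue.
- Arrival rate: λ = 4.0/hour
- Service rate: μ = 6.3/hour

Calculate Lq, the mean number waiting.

ρ = λ/μ = 4.0/6.3 = 0.6349
For M/M/1: Lq = λ²/(μ(μ-λ))
Lq = 16.00/(6.3 × 2.30)
Lq = 1.1042 tickets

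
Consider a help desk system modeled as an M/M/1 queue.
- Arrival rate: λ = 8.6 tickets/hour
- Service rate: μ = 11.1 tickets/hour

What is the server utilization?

Server utilization: ρ = λ/μ
ρ = 8.6/11.1 = 0.7748
The server is busy 77.48% of the time.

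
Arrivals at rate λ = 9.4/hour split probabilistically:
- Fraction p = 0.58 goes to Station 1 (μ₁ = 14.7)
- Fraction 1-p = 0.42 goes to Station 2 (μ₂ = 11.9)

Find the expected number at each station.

Effective rates: λ₁ = 9.4×0.58 = 5.452, λ₂ = 9.4×0.42 = 3.948
Station 1: ρ₁ = 5.452/14.7 = 0.37088, L₁ = ρ₁/(1-ρ₁) = 0.37088/(1-0.37088) = 0.5895
Station 2: ρ₂ = 3.948/11.9 = 0.33176, L₂ = ρ₂/(1-ρ₂) = 0.33176/(1-0.33176) = 0.4965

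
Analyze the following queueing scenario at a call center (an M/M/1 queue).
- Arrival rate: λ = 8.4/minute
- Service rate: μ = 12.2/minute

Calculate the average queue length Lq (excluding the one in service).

ρ = λ/μ = 8.4/12.2 = 0.6885
For M/M/1: Lq = λ²/(μ(μ-λ))
Lq = 70.56/(12.2 × 3.80)
Lq = 1.5220 calls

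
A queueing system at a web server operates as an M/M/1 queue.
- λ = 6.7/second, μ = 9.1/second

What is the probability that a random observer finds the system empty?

ρ = λ/μ = 6.7/9.1 = 0.7363
P(0) = 1 - ρ = 1 - 0.7363 = 0.2637
The server is idle 26.37% of the time.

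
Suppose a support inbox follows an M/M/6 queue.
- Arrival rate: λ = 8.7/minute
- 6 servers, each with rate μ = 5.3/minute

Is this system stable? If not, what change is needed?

Stability requires ρ = λ/(cμ) < 1
ρ = 8.7/(6 × 5.3) = 8.7/31.80 = 0.2736
Since 0.2736 < 1, the system is STABLE.
The servers are busy 27.36% of the time.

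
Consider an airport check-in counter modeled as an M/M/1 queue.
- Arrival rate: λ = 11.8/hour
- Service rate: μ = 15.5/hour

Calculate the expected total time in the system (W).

First, compute utilization: ρ = λ/μ = 11.8/15.5 = 0.7613
For M/M/1: W = 1/(μ-λ)
W = 1/(15.5-11.8) = 1/3.70
W = 0.2703 hours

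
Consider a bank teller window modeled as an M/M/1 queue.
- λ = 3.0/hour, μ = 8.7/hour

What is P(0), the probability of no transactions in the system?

ρ = λ/μ = 3.0/8.7 = 0.3448
P(0) = 1 - ρ = 1 - 0.3448 = 0.6552
The server is idle 65.52% of the time.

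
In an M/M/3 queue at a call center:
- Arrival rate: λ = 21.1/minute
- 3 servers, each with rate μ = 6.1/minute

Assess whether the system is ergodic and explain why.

Stability requires ρ = λ/(cμ) < 1
ρ = 21.1/(3 × 6.1) = 21.1/18.30 = 1.1530
Since 1.1530 ≥ 1, the system is UNSTABLE.
Need c > λ/μ = 21.1/6.1 = 3.46.
Minimum servers needed: c = 4.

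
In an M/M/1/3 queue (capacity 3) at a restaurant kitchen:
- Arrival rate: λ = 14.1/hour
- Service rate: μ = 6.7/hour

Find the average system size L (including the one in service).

ρ = λ/μ = 14.1/6.7 = 2.1045
P₀ = (1-ρ)/(1-ρ^(K+1)) = (1-2.1045)/(1-2.1045^4) = -1.1045/-18.6153 = 0.05933
P_K = P₀×ρ^K = 0.05933 × 2.1045^3 = 0.05933 × 9.3207 = 0.5530
L = ρ[1 - (K+1)ρ^K + Kρ^(K+1)] / [(1-ρ)(1-ρ^(K+1))]
L = 2.1045 × (1 - 4×9.3207 + 3×19.6153) / ((1 - 2.1045) × (1 - 19.6153)) = 2.3095 orders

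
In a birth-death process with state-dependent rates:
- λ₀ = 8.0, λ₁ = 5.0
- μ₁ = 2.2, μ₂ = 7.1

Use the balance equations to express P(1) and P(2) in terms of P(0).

Balance equations:
State 0: λ₀P₀ = μ₁P₁ → P₁ = (λ₀/μ₁)P₀ = (8.0/2.2)P₀ = 3.6364P₀
State 1: P₂ = (λ₀λ₁)/(μ₁μ₂)P₀ = (8.0×5.0)/(2.2×7.1)P₀ = 2.5608P₀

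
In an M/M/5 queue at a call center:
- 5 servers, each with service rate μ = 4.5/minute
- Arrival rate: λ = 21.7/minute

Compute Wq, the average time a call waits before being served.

Traffic intensity: ρ = λ/(cμ) = 21.7/(5×4.5) = 0.9644
Since ρ = 0.9644 < 1, system is stable.
Offered load a = λ/μ = cρ = 21.7/4.5 = 4.8222
P₀ = [ Σₙ₌₀^4 aⁿ/n! + a^5/(5!(1-ρ)) ]⁻¹
Σ = a^0/0! + a^1/1! + a^2/2! + a^3/3! + a^4/4! = 1.0000 + 4.8222 + 11.6269 + 18.6892 + 22.5309 = 58.6692
a^5/(5!(1-ρ)) = 2607.5707/(120 × 0.035555556) = 611.1494
P₀ = 1/(58.6692 + 611.1494) = 0.001493
Lq = P₀·a^5·ρ / (5!(1-ρ)²) = 0.001492942 × 2607.5707 × 0.9644444 / (120 × 0.001264198) = 24.7491
Wq = Lq/λ = 24.7491/21.7 = 1.1405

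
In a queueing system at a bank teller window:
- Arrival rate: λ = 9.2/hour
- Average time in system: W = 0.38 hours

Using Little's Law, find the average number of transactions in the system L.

Little's Law: L = λW
L = 9.2 × 0.38 = 3.4960 transactions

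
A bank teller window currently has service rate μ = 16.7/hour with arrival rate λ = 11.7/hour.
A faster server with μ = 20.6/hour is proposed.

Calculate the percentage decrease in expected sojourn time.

System 1: ρ₁ = 11.7/16.7 = 0.7006, W₁ = 1/(16.7-11.7) = 0.20000
System 2: ρ₂ = 11.7/20.6 = 0.5680, W₂ = 1/(20.6-11.7) = 0.11236
Improvement: (W₁-W₂)/W₁ = (0.20000-0.11236)/0.20000 = 43.82%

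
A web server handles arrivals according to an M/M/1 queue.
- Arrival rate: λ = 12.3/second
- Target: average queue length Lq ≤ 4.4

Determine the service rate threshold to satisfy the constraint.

For M/M/1: Lq = λ²/(μ(μ-λ))
Need Lq ≤ 4.4, i.e. μ(μ-λ) ≥ λ²/4.4
μ² - 12.3μ - 151.29/4.4 ≥ 0  →  μ² - 12.3μ - 34.3841 ≥ 0
Quadratic formula (positive root): μ = [λ + √(λ² + 4×34.3841)]/2
Discriminant: 151.29 + 4×34.3841 = 288.8264, √288.8264 = 16.99489
μ ≥ (12.3 + 16.99489)/2 = 14.6474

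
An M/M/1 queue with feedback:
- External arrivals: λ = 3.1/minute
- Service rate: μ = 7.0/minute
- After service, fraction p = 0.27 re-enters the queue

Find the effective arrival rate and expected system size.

Effective arrival rate: λ_eff = λ/(1-p) = 3.1/(1-0.27) = 3.1/0.73 = 4.24658
ρ = λ_eff/μ = 4.24658/7.0 = 0.60665
L = ρ/(1-ρ) = 0.60665/(1-0.60665) = 1.5423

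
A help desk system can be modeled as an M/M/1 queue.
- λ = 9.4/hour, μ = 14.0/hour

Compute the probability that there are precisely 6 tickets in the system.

ρ = λ/μ = 9.4/14.0 = 0.6714
P(n) = (1-ρ)ρⁿ
P(6) = (1-0.6714) × 0.6714^6
P(6) = 0.3286 × 0.09160
P(6) = 0.03010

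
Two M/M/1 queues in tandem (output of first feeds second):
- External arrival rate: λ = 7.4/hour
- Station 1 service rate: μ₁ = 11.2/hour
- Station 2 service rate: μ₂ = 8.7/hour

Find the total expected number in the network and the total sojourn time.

By Jackson's theorem, each station behaves as independent M/M/1.
Station 1: ρ₁ = 7.4/11.2 = 0.6607, L₁ = ρ₁/(1-ρ₁) = λ/(μ₁-λ) = 7.4/3.80 = 1.9474
Station 2: ρ₂ = 7.4/8.7 = 0.8506, L₂ = ρ₂/(1-ρ₂) = λ/(μ₂-λ) = 7.4/1.30 = 5.6923
Total: L = L₁ + L₂ = 1.9474 + 5.6923 = 7.6397
W = L/λ = 7.6397/7.4 = 1.0324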